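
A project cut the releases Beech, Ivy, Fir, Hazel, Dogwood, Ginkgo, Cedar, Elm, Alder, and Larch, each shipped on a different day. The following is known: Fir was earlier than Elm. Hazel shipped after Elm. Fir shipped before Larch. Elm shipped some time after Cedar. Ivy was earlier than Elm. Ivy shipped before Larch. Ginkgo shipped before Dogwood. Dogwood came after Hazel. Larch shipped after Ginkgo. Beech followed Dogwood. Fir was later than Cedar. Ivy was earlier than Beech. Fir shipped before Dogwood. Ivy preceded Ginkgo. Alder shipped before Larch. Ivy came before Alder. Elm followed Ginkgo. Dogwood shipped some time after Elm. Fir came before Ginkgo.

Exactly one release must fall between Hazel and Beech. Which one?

Tracing the constraints gives Hazel → Dogwood → Beech, so Dogwood sits after Hazel and before Beech.
No other release is forced both after Hazel and before Beech.

Dogwood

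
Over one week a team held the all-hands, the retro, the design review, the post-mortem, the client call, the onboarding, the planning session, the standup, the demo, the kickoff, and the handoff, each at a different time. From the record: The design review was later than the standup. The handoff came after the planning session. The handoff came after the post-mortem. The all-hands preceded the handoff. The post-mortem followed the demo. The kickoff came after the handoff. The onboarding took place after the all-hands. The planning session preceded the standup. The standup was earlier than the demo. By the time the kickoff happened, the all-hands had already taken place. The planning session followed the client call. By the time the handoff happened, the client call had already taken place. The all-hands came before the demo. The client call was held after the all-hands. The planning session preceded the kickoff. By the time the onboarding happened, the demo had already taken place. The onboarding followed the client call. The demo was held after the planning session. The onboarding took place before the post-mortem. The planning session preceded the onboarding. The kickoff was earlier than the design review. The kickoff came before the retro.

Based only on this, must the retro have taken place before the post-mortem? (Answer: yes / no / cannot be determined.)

no

Tracing the constraints gives the post-mortem → the handoff → the kickoff → the retro, so the post-mortem must come before the retro.
That means the retro cannot be before the post-mortem.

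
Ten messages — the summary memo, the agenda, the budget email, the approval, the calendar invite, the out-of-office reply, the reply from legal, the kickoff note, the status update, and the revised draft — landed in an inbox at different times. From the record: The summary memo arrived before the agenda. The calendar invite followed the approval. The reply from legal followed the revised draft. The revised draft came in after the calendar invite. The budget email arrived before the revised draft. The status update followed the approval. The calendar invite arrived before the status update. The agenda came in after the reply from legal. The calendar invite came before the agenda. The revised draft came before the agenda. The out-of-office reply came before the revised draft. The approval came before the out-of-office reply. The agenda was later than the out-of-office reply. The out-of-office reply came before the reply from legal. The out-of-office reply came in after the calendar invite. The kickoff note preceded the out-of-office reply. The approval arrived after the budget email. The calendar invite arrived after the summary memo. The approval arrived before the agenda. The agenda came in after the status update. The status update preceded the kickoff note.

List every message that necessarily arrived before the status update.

the approval, the budget email, the calendar invite, the summary memo

Directly stated before the status update: the approval and the calendar invite.
The budget email reaches the status update via the budget email → the approval → the status update.
The summary memo reaches the status update via the summary memo → the calendar invite → the status update.
No chain forces the revised draft (or any of the others) ahead of the status update.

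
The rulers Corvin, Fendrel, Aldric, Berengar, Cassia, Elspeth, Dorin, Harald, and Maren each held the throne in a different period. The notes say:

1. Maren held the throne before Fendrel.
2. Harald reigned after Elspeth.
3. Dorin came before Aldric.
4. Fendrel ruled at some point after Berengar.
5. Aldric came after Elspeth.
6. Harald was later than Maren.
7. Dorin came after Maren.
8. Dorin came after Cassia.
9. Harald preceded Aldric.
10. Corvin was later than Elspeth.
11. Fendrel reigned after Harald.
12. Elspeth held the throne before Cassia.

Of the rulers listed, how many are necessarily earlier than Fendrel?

Directly stated before Fendrel: Berengar, Harald, and Maren.
Elspeth reaches Fendrel via Elspeth → Harald → Fendrel.
No chain forces Cassia (or any of the others) ahead of Fendrel.
That's Berengar, Elspeth, Harald, and Maren — 4 in all.

4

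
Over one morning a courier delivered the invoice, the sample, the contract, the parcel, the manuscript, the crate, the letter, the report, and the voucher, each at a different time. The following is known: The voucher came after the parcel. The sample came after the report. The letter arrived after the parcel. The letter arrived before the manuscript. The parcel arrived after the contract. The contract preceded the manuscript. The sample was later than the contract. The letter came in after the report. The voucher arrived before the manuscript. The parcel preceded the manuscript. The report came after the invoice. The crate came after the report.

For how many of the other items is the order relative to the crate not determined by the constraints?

Forced before the crate: the invoice and the report.
That leaves the contract, the letter, the manuscript, the parcel, the sample, and the voucher with no forced order relative to the crate — 6.

6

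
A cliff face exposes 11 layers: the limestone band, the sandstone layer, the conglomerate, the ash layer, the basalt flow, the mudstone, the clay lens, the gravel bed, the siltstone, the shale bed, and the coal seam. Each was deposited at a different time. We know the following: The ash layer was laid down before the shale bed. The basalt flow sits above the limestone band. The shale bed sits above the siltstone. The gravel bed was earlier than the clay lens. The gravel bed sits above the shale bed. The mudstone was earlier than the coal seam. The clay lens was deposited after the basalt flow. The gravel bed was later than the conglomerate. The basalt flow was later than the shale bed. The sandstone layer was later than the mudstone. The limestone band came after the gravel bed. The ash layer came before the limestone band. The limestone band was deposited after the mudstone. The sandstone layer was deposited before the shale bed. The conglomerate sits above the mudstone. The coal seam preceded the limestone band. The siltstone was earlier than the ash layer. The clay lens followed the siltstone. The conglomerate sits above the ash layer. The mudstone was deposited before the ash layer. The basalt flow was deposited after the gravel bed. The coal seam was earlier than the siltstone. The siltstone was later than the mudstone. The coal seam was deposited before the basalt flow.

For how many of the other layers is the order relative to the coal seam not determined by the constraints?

1

Forced before the coal seam: the mudstone; forced after the coal seam: the ash layer, the basalt flow, the clay lens, the conglomerate, the gravel bed, the limestone band, the shale bed, and the siltstone.
That leaves the sandstone layer with no forced order relative to the coal seam — 1.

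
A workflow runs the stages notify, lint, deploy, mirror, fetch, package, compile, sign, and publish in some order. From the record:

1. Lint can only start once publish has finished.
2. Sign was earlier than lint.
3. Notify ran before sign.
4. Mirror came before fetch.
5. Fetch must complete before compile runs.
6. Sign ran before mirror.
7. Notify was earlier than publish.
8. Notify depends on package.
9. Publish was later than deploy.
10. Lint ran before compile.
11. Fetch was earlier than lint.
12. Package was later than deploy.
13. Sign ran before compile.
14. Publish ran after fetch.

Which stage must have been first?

Deploy has a chain of constraints placing it before every other stage, so deploy must be first.

deploy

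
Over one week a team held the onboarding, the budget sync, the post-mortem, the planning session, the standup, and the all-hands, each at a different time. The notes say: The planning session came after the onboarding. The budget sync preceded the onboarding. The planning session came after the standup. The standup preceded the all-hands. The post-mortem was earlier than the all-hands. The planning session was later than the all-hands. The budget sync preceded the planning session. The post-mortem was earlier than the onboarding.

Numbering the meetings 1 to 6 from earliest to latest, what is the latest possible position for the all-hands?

5

The all-hands must come before the planning session — 1 meeting forced after it.
Everything else can be placed before the all-hands in some valid order, so the all-hands can sit as late as position 6 − 1 = 5.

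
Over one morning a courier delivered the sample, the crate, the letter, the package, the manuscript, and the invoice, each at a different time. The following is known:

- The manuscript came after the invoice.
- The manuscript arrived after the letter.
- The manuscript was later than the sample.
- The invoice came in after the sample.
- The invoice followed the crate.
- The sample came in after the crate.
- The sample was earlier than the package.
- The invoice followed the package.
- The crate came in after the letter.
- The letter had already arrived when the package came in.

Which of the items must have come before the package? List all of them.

Directly stated before the package: the letter and the sample.
The crate reaches the package via the crate → the sample → the package.

the crate, the letter, the sample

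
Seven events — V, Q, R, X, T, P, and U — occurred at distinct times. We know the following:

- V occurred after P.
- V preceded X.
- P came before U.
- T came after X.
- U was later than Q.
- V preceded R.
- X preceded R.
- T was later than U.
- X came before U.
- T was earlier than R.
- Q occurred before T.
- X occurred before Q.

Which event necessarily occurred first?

P

P has a chain of constraints placing it before every other event, so P must be first.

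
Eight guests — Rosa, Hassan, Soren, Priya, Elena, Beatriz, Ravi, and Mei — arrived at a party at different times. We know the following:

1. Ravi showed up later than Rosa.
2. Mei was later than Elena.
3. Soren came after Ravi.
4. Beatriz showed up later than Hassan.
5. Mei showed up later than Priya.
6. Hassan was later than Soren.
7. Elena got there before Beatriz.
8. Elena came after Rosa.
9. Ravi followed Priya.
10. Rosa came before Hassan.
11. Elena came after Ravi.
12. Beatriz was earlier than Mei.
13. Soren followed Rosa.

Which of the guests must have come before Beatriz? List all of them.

Directly stated before Beatriz: Elena and Hassan.
Priya reaches Beatriz via Priya → Ravi → Elena → Beatriz.
Ravi reaches Beatriz via Ravi → Elena → Beatriz.
Rosa reaches Beatriz via Rosa → Hassan → Beatriz.
Likewise Soren reaches Beatriz by chaining the stated constraints.

Elena, Hassan, Priya, Ravi, Rosa, Soren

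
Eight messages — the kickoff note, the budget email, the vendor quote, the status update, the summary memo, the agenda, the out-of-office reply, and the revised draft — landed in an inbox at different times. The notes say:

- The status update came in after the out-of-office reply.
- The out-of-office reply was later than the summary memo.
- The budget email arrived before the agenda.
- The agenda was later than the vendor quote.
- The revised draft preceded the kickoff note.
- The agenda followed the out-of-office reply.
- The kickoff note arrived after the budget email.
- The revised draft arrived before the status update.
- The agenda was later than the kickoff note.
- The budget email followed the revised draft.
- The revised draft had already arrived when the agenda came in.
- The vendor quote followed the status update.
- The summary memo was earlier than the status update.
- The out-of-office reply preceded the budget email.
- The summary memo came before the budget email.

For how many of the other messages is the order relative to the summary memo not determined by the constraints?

1

Forced after the summary memo: the agenda, the budget email, the kickoff note, the out-of-office reply, the status update, and the vendor quote.
That leaves the revised draft with no forced order relative to the summary memo — 1.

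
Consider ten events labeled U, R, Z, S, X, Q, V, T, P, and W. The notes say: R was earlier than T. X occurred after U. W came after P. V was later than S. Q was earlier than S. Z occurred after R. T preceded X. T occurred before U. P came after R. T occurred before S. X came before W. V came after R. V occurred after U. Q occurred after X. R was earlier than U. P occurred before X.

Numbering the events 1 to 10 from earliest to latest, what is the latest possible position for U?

U must come before Q, S, V, W, and X — 5 events forced after it.
Everything else can be placed before U in some valid order, so U can sit as late as position 10 − 5 = 5.

5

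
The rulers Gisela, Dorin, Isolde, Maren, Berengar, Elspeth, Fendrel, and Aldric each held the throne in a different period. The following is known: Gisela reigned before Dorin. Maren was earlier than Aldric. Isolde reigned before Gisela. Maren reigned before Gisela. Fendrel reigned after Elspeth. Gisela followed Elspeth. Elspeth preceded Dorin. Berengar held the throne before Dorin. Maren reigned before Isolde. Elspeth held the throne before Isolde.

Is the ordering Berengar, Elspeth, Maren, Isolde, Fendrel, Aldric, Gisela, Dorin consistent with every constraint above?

Check each stated constraint against the proposed order — e.g. Elspeth is ahead of Dorin; Berengar is ahead of Dorin. Every pair is in the required order; nothing is violated.

yes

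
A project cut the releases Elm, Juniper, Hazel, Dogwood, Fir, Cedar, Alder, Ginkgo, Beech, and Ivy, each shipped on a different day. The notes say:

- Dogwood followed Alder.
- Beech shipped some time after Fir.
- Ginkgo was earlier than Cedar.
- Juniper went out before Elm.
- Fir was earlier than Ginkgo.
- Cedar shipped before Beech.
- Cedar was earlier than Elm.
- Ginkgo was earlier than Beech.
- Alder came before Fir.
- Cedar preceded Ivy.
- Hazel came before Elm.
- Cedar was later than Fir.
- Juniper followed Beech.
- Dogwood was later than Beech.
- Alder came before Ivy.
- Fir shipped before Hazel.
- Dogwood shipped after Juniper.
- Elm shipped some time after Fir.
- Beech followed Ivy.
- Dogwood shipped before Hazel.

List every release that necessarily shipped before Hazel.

Alder, Beech, Cedar, Dogwood, Fir, Ginkgo, Ivy, Juniper

Directly stated before Hazel: Dogwood and Fir.
Alder reaches Hazel via Alder → Fir → Hazel.
Beech reaches Hazel via Beech → Dogwood → Hazel.
Cedar reaches Hazel via Cedar → Beech → Dogwood → Hazel.
Likewise Ginkgo, Ivy, and Juniper each reach Hazel by chaining the stated constraints.
No chain forces Elm ahead of Hazel.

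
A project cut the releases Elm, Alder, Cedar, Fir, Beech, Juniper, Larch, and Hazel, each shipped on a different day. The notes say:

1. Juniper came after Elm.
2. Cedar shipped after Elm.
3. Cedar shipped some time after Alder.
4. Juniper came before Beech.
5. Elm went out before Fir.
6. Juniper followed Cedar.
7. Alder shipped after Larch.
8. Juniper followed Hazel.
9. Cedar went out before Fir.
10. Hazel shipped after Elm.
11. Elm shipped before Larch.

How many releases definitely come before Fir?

4

Directly stated before Fir: Cedar and Elm.
Alder reaches Fir via Alder → Cedar → Fir.
Larch reaches Fir via Larch → Alder → Cedar → Fir.
That's Alder, Cedar, Elm, and Larch — 4 in all.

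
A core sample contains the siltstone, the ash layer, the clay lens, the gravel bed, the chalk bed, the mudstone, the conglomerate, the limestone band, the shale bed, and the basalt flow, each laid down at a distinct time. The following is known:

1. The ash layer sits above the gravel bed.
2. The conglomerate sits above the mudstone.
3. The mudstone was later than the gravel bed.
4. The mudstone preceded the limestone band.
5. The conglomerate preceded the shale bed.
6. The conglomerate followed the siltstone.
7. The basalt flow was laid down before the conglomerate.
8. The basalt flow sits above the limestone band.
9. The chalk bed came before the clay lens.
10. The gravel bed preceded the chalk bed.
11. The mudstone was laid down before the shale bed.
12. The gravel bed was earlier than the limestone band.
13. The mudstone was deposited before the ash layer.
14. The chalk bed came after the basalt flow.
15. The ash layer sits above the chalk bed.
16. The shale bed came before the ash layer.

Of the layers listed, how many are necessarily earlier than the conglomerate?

5

Directly stated before the conglomerate: the basalt flow, the mudstone, and the siltstone.
The gravel bed reaches the conglomerate via the gravel bed → the mudstone → the conglomerate.
The limestone band reaches the conglomerate via the limestone band → the basalt flow → the conglomerate.
That's the basalt flow, the gravel bed, the limestone band, the mudstone, and the siltstone — 5 in all.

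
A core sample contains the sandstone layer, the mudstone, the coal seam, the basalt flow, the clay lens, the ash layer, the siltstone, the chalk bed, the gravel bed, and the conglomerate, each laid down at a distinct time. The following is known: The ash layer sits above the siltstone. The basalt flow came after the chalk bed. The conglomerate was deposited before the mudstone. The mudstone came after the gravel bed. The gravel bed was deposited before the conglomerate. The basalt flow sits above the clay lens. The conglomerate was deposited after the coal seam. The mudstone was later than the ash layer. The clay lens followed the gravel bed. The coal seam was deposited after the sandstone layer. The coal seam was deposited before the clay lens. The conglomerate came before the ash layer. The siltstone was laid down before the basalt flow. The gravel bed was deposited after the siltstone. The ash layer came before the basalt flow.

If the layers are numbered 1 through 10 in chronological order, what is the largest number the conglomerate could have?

The conglomerate must come before the ash layer, the basalt flow, and the mudstone — 3 layers forced after it.
Everything else can be placed before the conglomerate in some valid order, so the conglomerate can sit as late as position 10 − 3 = 7.

7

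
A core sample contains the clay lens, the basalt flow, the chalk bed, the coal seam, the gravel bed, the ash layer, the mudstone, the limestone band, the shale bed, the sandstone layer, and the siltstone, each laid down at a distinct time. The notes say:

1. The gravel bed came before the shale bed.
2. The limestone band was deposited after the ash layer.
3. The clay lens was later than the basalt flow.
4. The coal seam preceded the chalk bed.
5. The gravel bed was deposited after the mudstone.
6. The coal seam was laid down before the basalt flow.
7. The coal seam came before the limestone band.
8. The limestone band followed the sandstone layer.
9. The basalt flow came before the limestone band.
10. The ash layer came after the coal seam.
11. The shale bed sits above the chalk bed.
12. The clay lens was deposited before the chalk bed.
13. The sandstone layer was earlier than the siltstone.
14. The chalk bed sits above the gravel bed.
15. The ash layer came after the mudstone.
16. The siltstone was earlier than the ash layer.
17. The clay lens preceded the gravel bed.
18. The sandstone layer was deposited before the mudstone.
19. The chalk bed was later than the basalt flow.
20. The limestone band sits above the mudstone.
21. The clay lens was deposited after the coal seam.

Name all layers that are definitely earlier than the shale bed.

Directly stated before the shale bed: the chalk bed and the gravel bed.
The basalt flow reaches the shale bed via the basalt flow → the chalk bed → the shale bed.
The clay lens reaches the shale bed via the clay lens → the chalk bed → the shale bed.
The coal seam reaches the shale bed via the coal seam → the chalk bed → the shale bed.
Likewise the mudstone and the sandstone layer each reach the shale bed by chaining the stated constraints.
No chain forces the siltstone (or any of the others) ahead of the shale bed.

the basalt flow, the chalk bed, the clay lens, the coal seam, the gravel bed, the mudstone, the sandstone layer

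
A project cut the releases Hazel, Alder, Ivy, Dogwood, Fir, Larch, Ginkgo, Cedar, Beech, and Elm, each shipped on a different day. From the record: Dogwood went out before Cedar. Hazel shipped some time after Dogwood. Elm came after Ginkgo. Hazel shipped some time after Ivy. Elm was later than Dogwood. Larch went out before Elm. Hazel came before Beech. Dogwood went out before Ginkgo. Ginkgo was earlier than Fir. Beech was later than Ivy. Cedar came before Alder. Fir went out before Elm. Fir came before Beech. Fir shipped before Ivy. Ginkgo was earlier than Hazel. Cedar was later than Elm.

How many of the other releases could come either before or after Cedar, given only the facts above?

Forced before Cedar: Dogwood, Elm, Fir, Ginkgo, and Larch; forced after Cedar: Alder.
That leaves Beech, Hazel, and Ivy with no forced order relative to Cedar — 3.

3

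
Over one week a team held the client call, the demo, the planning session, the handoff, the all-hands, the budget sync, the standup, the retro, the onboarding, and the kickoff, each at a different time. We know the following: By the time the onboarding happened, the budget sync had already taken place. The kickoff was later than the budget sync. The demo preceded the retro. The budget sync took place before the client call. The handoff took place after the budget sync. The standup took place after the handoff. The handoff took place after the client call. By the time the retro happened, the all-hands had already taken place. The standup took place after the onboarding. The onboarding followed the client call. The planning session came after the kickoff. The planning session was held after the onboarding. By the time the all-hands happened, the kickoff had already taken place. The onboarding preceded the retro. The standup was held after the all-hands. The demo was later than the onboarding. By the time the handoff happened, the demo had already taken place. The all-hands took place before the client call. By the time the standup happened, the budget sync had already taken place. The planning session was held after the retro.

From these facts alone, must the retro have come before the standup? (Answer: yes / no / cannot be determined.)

cannot be determined

No chain of stated constraints runs from the retro to the standup, and none runs from the standup to the retro either.
So the relative order of the retro and the standup is not fixed by the given facts.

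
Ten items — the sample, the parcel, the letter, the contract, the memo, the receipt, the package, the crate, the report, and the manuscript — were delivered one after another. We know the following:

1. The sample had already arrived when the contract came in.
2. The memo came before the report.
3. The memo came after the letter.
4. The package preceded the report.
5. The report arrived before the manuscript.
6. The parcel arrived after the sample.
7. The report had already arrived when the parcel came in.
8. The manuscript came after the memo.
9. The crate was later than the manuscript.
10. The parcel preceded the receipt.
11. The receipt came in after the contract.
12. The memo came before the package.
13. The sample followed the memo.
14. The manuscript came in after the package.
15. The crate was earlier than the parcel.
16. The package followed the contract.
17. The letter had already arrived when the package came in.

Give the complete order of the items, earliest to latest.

the letter, the memo, the sample, the contract, the package, the report, the manuscript, the crate, the parcel, the receipt

The constraints fix every adjacent pair, so only one ordering works:
the letter → the memo → the sample → the contract → the package → the report → the manuscript → the crate → the parcel → the receipt.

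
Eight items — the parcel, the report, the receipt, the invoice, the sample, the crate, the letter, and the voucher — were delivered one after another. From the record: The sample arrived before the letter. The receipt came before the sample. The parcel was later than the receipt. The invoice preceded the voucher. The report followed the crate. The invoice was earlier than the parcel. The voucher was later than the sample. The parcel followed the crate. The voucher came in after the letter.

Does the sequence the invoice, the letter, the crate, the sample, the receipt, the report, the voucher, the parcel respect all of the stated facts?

no

The constraints require the receipt before the sample, but in the proposed sequence the sample appears ahead of the receipt. That one violation is enough.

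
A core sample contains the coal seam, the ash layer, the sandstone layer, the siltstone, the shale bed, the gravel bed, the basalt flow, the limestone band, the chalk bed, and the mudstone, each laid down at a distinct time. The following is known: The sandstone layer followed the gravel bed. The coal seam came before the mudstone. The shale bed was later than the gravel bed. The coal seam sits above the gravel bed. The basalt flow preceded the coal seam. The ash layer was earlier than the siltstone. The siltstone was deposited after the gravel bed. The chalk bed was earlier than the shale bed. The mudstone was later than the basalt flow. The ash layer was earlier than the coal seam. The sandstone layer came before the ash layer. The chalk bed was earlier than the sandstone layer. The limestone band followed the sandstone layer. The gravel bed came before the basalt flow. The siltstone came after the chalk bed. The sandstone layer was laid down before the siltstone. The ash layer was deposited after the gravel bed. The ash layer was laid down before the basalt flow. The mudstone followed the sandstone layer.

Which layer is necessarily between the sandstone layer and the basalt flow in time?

Tracing the constraints gives the sandstone layer → the ash layer → the basalt flow, so the ash layer sits after the sandstone layer and before the basalt flow.
No other layer is forced both after the sandstone layer and before the basalt flow.

the ash layer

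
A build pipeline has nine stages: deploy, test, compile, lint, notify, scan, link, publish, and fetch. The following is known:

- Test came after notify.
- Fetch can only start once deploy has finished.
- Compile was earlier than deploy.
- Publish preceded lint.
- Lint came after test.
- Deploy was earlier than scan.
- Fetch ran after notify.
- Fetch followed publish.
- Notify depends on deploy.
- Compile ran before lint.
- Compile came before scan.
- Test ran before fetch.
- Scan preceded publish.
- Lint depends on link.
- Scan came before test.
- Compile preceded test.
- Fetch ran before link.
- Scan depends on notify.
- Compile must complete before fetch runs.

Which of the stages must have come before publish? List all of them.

compile, deploy, notify, scan

Directly stated before publish: scan.
Compile reaches publish via compile → scan → publish.
Deploy reaches publish via deploy → scan → publish.
Notify reaches publish via notify → scan → publish.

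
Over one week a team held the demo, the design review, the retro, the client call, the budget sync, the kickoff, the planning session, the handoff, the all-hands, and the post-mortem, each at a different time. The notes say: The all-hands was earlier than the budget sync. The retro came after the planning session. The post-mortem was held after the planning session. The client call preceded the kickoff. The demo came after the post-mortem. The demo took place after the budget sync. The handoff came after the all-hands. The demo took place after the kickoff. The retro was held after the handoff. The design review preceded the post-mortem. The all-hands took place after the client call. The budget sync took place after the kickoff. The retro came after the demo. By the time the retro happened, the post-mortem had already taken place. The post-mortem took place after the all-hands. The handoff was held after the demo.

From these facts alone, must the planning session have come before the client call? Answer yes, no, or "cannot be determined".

cannot be determined

No chain of stated constraints runs from the planning session to the client call, and none runs from the client call to the planning session either.
So the relative order of the planning session and the client call is not fixed by the given facts.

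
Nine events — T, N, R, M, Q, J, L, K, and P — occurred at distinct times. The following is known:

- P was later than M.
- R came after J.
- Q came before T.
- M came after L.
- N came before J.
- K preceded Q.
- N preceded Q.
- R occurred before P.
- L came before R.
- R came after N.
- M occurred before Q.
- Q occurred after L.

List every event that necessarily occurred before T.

Directly stated before T: Q.
K reaches T via K → Q → T.
L reaches T via L → Q → T.
M reaches T via M → Q → T.
Likewise N reaches T by chaining the stated constraints.
No chain forces P (or any of the others) ahead of T.

K, L, M, N, Q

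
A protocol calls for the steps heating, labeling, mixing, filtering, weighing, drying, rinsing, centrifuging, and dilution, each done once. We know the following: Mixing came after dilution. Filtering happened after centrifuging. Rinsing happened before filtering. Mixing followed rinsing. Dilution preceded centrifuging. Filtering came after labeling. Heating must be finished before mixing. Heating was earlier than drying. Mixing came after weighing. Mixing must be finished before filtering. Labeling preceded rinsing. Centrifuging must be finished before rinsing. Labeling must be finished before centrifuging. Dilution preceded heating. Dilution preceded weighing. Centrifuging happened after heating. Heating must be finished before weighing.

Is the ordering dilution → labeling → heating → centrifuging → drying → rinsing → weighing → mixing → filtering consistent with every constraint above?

yes

Check each stated constraint against the proposed order — e.g. dilution is ahead of mixing; labeling is ahead of filtering. Every pair is in the required order; nothing is violated.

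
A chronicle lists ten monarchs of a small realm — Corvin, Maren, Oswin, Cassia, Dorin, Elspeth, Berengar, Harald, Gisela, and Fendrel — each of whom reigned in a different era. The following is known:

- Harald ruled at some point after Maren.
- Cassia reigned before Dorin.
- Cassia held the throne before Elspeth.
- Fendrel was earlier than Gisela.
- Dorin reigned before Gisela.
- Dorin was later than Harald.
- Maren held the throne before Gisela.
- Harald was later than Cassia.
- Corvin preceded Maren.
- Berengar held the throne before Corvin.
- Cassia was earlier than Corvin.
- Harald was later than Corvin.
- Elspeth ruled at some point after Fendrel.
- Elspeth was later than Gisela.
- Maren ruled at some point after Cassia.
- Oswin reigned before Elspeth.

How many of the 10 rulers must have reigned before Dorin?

5

Directly stated before Dorin: Cassia and Harald.
Berengar reaches Dorin via Berengar → Corvin → Harald → Dorin.
Corvin reaches Dorin via Corvin → Harald → Dorin.
Maren reaches Dorin via Maren → Harald → Dorin.
No chain forces Fendrel (or any of the others) ahead of Dorin.
That's Berengar, Cassia, Corvin, Harald, and Maren — 5 in all.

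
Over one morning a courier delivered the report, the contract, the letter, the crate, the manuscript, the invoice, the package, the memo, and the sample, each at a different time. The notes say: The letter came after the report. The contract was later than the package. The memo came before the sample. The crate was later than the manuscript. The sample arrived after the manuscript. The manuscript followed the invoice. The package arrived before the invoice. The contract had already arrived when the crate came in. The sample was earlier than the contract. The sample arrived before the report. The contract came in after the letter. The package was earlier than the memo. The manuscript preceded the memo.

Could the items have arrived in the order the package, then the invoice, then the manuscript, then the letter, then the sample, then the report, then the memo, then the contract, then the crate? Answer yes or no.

no

The constraints require the memo before the sample, but in the proposed sequence the sample appears ahead of the memo. That one violation is enough.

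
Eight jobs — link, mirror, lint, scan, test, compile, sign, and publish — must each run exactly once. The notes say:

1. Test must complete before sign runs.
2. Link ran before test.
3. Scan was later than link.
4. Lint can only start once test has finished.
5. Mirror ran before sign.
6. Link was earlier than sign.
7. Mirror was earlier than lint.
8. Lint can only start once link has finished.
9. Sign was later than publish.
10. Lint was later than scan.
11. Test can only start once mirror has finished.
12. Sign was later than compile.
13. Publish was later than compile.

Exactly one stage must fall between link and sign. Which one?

Tracing the constraints gives link → test → sign, so test sits after link and before sign.
No other stage is forced both after link and before sign.

test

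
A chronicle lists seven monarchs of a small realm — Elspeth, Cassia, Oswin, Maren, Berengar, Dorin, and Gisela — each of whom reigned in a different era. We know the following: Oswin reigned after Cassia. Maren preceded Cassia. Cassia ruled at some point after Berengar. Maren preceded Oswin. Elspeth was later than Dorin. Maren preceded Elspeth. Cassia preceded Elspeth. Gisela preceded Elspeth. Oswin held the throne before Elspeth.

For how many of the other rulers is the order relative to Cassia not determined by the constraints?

Forced before Cassia: Berengar and Maren; forced after Cassia: Elspeth and Oswin.
That leaves Dorin and Gisela with no forced order relative to Cassia — 2.

2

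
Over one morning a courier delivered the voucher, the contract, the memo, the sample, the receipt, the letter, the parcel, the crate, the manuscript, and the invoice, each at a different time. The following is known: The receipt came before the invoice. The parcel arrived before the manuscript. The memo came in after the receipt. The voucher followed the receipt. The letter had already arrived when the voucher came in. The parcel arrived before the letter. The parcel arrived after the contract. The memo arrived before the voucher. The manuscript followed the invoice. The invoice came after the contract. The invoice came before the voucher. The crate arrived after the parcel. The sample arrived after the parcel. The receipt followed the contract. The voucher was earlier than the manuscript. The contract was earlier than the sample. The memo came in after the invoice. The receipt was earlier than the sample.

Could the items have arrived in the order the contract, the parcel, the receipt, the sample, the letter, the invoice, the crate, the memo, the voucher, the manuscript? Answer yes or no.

yes

Check each stated constraint against the proposed order — e.g. the receipt is ahead of the voucher; the parcel is ahead of the manuscript. Every pair is in the required order; nothing is violated.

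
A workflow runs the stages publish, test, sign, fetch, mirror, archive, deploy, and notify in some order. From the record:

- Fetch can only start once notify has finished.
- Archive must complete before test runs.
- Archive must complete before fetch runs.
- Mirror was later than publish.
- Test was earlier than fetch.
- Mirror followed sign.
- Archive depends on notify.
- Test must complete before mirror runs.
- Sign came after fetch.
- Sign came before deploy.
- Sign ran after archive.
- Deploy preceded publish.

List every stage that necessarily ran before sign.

Directly stated before sign: archive and fetch.
Notify reaches sign via notify → archive → sign.
Test reaches sign via test → fetch → sign.
No chain forces deploy (or any of the others) ahead of sign.

archive, fetch, notify, test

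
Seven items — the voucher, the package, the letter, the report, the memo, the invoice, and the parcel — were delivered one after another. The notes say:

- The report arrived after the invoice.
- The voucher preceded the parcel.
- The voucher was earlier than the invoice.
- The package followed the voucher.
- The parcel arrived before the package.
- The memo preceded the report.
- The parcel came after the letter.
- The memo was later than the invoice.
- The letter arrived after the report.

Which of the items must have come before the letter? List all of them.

the invoice, the memo, the report, the voucher

Directly stated before the letter: the report.
The invoice reaches the letter via the invoice → the report → the letter.
The memo reaches the letter via the memo → the report → the letter.
The voucher reaches the letter via the voucher → the invoice → the report → the letter.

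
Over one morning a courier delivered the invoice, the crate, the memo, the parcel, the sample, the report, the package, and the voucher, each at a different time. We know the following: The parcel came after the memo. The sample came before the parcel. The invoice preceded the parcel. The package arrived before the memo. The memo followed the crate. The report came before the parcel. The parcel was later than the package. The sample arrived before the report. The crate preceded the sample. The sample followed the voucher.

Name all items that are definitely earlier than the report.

the crate, the sample, the voucher

Directly stated before the report: the sample.
The crate reaches the report via the crate → the sample → the report.
The voucher reaches the report via the voucher → the sample → the report.
No chain forces the parcel (or any of the others) ahead of the report.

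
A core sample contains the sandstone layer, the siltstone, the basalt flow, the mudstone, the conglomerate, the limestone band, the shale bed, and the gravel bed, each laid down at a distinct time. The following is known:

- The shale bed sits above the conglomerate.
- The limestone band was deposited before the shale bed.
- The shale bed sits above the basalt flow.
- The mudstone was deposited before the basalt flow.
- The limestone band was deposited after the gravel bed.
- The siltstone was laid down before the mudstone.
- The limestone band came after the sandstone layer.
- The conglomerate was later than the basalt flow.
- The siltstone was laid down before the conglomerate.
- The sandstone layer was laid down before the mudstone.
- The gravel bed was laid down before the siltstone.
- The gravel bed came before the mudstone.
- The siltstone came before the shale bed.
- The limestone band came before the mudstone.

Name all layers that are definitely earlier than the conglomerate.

the basalt flow, the gravel bed, the limestone band, the mudstone, the sandstone layer, the siltstone

Directly stated before the conglomerate: the basalt flow and the siltstone.
The gravel bed reaches the conglomerate via the gravel bed → the siltstone → the conglomerate.
The limestone band reaches the conglomerate via the limestone band → the mudstone → the basalt flow → the conglomerate.
The mudstone reaches the conglomerate via the mudstone → the basalt flow → the conglomerate.
Likewise the sandstone layer reaches the conglomerate by chaining the stated constraints.
No chain forces the shale bed ahead of the conglomerate.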